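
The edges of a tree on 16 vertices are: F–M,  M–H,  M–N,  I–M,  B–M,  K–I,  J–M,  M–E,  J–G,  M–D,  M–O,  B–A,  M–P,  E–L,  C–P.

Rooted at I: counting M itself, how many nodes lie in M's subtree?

Descendants of M (including itself): M, B, P, N, D, F, J, E, O, H, A, C, G, L. That's 14.

14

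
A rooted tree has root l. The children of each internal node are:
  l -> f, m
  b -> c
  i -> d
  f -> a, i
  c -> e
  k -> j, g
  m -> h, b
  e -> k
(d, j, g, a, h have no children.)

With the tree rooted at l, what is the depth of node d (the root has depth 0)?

3

l – f – i – d — 3 edges.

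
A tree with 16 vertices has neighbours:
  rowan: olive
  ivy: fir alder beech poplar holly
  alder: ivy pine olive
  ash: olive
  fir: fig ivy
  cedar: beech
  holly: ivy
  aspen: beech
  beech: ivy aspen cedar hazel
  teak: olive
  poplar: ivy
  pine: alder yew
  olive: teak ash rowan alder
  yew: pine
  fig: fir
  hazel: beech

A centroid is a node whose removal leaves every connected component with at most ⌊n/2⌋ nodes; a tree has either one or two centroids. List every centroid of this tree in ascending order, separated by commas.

ivy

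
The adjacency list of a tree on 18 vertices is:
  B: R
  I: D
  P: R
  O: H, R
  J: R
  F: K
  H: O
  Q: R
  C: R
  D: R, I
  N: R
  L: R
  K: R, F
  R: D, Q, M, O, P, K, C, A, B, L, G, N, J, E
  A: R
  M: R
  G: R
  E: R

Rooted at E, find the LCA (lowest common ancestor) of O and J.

R

Ancestors of O (toward the root): O, R, E.
Ancestors of J: J, R, E.
The deepest node appearing in both lists is R.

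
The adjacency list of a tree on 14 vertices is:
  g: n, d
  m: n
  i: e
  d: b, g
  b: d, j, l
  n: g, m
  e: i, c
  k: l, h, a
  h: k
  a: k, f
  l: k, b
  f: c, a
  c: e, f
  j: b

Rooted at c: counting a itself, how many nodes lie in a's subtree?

10

a's subtree: {a, k, l, h, b, d, j, g, n, m}, size 10.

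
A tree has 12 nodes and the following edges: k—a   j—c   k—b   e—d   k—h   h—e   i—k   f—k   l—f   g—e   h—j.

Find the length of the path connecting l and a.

3

The path is l–f–k–a, which has 3 edges.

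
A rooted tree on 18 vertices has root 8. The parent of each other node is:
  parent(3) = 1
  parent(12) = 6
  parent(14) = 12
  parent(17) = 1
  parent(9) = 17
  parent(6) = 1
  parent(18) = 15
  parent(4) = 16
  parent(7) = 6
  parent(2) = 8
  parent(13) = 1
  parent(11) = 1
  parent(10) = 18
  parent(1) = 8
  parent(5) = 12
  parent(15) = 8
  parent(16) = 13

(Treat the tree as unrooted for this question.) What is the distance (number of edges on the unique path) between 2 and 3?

Walking from 2: 2 - 8 - 1 - 3. Length 3.

3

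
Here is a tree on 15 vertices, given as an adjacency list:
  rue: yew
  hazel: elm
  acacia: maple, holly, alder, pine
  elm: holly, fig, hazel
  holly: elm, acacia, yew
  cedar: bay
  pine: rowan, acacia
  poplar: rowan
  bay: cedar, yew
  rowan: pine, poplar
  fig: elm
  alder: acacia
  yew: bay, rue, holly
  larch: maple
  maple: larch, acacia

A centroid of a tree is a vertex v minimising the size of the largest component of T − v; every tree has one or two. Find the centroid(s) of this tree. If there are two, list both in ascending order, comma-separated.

holly

If holly is removed the pieces have sizes 7, 4, 3, all ≤ ⌊15/2⌋ = 7.
Every other node leaves some component of size > 7, so the centroid is unique.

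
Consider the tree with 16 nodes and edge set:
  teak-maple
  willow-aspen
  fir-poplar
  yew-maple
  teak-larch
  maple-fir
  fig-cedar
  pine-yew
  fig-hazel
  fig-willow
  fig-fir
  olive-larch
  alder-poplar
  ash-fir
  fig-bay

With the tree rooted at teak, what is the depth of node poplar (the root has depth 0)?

Climbing from poplar to the root: poplar – fir – maple – teak. That's 3 steps.

3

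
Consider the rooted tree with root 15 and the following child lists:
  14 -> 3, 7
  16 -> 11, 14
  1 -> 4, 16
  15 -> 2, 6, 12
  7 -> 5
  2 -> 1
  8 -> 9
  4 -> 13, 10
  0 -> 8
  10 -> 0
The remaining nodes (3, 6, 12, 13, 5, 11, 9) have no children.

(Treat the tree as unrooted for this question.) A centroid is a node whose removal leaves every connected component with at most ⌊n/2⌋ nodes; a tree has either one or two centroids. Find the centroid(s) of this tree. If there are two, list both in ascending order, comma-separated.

1

If 1 is removed the pieces have sizes 6, 6, 4, all ≤ ⌊17/2⌋ = 8.
No neighbour of 1 does as well, so 1 is the unique centroid.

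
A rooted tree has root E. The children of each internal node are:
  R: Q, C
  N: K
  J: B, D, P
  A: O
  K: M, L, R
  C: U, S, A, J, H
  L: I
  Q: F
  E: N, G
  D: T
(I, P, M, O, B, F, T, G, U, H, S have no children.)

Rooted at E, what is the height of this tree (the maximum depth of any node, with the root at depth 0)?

7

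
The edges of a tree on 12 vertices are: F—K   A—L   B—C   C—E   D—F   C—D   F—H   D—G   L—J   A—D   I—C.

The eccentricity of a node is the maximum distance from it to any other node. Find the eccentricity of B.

5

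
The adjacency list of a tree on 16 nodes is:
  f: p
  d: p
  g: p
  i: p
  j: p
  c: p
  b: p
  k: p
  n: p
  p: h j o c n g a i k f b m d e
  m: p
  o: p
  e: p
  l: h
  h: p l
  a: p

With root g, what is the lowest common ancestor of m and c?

m's ancestor chain is m, p, g and c's is c, p, g; they first meet at p.

p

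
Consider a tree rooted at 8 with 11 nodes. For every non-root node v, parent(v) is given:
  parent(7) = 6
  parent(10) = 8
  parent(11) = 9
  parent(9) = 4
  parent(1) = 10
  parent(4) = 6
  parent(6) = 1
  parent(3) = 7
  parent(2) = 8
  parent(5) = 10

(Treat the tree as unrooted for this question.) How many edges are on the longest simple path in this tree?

7

Starting from 11, a farthest node is 2 at distance 7.
One longest path: 11–9–4–6–1–10–8–2.
So the diameter is 7.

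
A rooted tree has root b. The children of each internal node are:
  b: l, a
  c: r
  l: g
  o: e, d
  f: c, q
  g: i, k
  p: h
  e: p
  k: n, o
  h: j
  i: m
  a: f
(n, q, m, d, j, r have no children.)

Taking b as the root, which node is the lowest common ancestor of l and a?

Ancestors of l (toward the root): l, b.
Ancestors of a: a, b.
The deepest node appearing in both lists is b.

b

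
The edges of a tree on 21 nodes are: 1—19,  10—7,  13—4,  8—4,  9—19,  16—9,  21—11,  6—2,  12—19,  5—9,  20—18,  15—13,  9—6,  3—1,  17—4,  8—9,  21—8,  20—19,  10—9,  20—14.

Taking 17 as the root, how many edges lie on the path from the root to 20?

5

Path from 17 to 20: 17 – 4 – 8 – 9 – 19 – 20, which has 5 edges.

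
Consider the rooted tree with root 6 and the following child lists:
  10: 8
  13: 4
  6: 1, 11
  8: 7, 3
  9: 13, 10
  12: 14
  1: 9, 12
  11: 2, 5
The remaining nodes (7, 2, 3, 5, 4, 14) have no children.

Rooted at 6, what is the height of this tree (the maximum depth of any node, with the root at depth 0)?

5

The longest root-to-leaf path is 6–1–9–10–8–7 (5 edges).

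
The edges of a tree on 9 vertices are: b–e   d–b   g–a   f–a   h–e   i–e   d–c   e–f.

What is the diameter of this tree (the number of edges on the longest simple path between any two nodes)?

6

A longest path is c – d – b – e – f – a – g, with 6 edges.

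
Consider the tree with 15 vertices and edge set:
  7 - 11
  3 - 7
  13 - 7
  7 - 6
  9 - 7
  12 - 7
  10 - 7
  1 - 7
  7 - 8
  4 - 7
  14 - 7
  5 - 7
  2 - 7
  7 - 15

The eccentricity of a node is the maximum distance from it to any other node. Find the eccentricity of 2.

A farthest node from 2 is 11 (9, 8, 4, 1, 3, 10, 15, 13, 14, 12, 5, 6 also at distance 2).
The path 2 – 7 – 11 has 2 edges.

2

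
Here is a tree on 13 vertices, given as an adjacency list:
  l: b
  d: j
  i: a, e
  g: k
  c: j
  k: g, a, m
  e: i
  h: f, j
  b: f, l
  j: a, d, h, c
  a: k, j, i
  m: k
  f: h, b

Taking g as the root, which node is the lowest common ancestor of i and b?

i's ancestor chain is i, a, k, g and b's is b, f, h, j, a, k, g; they first meet at a.

a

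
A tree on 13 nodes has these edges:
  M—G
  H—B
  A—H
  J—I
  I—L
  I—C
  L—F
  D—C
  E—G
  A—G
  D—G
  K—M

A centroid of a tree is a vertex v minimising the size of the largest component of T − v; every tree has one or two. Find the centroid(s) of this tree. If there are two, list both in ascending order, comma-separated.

G

Removing G splits the tree into components of sizes 6, 3, 2, 1; the largest is 6 ≤ ⌊13/2⌋ = 6.
No neighbour of G does as well, so G is the unique centroid.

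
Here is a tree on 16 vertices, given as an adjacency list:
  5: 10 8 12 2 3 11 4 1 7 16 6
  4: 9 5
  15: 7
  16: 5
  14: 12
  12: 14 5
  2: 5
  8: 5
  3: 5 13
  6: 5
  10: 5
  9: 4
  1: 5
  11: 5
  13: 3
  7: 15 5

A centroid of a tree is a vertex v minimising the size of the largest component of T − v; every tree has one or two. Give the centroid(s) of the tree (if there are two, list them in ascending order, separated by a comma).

5

Removing 5 splits the tree into components of sizes 2, 2, 2, 2, 1, 1, 1, 1, 1, 1, 1; the largest is 2 ≤ ⌊16/2⌋ = 8.
No neighbour of 5 does as well, so 5 is the unique centroid.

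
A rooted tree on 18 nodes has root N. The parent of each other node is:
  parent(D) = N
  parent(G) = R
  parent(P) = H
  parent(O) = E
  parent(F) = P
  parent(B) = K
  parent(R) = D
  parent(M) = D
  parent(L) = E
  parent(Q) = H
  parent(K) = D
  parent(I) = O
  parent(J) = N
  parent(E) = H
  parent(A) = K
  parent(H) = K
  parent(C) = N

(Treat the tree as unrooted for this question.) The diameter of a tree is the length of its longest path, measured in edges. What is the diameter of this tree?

7

BFS from I reaches C last, at distance 7; BFS from C confirms no node is farther.
Path: I–O–E–H–K–D–N–C.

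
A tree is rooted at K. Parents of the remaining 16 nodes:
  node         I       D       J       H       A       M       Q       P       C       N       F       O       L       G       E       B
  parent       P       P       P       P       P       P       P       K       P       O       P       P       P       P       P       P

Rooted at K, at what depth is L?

2

Path from K to L: K → P → L, which has 2 edges.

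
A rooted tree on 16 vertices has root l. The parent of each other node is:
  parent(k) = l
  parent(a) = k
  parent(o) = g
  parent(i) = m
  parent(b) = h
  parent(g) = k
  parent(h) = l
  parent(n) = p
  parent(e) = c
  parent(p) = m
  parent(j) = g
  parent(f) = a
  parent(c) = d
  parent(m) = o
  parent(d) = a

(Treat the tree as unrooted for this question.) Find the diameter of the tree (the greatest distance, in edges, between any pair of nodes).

BFS from n reaches e last, at distance 9; BFS from e confirms no node is farther.
Path: n - p - m - o - g - k - a - d - c - e.

9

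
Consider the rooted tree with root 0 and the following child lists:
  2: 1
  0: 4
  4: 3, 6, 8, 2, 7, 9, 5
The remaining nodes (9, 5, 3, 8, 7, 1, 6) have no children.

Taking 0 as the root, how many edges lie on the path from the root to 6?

2

Climbing from 6 to the root: 6–4–0. That's 2 steps.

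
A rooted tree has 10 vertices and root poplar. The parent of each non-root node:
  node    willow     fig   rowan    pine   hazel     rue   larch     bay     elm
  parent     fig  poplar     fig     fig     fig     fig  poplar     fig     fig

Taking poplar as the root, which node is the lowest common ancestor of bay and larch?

Path bay→root: bay fig poplar; path larch→root: larch poplar.
First common node: poplar.

poplar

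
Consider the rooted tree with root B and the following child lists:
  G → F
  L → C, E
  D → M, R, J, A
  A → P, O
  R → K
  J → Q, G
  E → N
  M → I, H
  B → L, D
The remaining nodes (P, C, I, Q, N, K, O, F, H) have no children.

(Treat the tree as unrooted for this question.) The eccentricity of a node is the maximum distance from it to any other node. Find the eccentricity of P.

The node farthest from P is N, via P-A-D-B-L-E-N — 6 edges.

6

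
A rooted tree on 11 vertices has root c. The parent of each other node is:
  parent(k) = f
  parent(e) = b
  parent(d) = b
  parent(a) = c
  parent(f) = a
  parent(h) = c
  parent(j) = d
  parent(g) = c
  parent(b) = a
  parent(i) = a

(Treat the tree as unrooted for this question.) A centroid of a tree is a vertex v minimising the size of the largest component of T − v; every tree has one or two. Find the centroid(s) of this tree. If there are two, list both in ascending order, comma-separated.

Removing a splits the tree into components of sizes 4, 3, 2, 1; the largest is 4 ≤ ⌊11/2⌋ = 5.
Every other node leaves some component of size > 5, so the centroid is unique.

a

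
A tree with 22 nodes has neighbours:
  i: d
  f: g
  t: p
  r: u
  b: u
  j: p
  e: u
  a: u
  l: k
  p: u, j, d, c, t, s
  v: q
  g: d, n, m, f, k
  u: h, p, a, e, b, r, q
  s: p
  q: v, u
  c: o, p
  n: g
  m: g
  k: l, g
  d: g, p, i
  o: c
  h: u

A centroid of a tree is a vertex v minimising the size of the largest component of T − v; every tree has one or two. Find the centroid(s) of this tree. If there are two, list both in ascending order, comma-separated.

Delete p: the remaining components have sizes 8, 8, 2, 1, 1, 1. Max 8 ≤ 11, so p is a centroid.
Every other node leaves some component of size > 11, so the centroid is unique.

p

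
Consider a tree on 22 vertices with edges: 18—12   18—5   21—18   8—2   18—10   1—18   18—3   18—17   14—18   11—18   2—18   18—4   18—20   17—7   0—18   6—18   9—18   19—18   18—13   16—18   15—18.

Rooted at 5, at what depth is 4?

Climbing from 4 to the root: 4 → 18 → 5. That's 2 steps.

2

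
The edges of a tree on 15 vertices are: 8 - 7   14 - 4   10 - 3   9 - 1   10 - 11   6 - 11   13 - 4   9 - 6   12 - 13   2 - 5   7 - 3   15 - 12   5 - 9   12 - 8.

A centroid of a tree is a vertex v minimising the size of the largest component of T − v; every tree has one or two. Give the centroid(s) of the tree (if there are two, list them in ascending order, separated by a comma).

3

Delete 3: the remaining components have sizes 7, 7. Max 7 ≤ 7, so 3 is a centroid.
No neighbour of 3 does as well, so 3 is the unique centroid.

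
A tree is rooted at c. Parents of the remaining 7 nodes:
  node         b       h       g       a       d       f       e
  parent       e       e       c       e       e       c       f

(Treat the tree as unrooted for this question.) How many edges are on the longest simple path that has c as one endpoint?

The node farthest from c is b (d, a, h also at distance 3), via c-f-e-b — 3 edges.

3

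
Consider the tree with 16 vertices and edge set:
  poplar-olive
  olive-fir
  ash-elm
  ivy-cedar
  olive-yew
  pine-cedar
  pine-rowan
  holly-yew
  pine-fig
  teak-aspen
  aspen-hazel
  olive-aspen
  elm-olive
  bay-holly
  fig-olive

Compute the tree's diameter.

Starting from ivy, a farthest node is bay at distance 7.
One longest path: ivy–cedar–pine–fig–olive–yew–holly–bay.
So the diameter is 7.

7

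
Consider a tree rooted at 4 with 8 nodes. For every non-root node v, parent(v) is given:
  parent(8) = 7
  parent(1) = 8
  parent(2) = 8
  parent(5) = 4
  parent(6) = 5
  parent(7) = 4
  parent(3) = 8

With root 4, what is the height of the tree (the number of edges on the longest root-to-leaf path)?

3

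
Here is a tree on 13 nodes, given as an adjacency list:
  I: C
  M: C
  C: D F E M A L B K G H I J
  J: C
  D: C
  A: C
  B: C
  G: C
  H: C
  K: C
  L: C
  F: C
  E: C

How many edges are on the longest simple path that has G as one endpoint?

Distances from G peak at 2, attained at H (K, D, J, E, A, I, F, B, M, L also at distance 2).
G – C – H

2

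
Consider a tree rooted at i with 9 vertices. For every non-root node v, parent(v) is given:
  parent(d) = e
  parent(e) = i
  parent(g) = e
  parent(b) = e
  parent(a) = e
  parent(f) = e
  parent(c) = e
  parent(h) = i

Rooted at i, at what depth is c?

Path from i to c: i–e–c, which has 2 edges.

2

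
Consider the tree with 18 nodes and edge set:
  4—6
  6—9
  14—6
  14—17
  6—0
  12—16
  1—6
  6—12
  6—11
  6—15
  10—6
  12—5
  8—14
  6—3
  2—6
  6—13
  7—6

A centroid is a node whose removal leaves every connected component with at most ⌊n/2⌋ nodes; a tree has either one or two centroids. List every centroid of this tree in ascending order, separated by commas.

If 6 is removed the pieces have sizes 3, 3, 1, 1, 1, 1, 1, 1, 1, 1, 1, 1, 1, all ≤ ⌊18/2⌋ = 9.
Every other node leaves some component of size > 9, so the centroid is unique.

6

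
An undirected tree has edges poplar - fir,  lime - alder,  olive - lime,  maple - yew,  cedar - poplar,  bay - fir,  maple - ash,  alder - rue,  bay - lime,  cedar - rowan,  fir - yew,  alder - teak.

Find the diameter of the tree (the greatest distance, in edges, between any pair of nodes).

A longest path is rowan - cedar - poplar - fir - bay - lime - alder - rue, with 7 edges.

7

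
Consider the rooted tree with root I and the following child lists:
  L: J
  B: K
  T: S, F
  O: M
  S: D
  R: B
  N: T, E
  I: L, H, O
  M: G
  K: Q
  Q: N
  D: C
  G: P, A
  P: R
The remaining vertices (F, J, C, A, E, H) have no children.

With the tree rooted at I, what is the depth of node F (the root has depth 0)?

11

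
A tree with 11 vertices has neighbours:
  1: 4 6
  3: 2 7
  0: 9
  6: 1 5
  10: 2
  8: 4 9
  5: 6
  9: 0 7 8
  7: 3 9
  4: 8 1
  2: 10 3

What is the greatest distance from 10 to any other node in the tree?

The node farthest from 10 is 5, via 10 – 2 – 3 – 7 – 9 – 8 – 4 – 1 – 6 – 5 — 9 edges.

9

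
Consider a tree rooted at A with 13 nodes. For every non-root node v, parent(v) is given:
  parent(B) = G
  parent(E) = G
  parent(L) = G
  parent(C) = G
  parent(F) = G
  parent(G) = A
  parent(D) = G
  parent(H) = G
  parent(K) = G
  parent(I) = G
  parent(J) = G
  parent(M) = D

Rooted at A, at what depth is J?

Climbing from J to the root: J–G–A. That's 2 steps.

2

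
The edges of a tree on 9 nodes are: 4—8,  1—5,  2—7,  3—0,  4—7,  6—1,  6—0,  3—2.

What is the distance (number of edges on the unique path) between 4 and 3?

3

4 - 7 - 2 - 3: 3 edges.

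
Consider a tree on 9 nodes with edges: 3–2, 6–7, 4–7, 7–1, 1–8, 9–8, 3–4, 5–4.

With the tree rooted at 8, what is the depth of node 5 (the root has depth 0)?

Climbing from 5 to the root: 5 – 4 – 7 – 1 – 8. That's 4 steps.

4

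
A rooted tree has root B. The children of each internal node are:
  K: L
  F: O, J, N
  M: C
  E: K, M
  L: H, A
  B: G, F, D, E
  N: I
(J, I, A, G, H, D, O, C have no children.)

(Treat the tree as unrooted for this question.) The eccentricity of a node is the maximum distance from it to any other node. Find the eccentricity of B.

The node farthest from B is A (H also at distance 4), via B-E-K-L-A — 4 edges.

4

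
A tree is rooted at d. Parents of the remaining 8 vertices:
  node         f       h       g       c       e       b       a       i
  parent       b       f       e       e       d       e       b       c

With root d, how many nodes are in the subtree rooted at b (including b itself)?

4

Descendants of b (including itself): b, f, a, h. That's 4.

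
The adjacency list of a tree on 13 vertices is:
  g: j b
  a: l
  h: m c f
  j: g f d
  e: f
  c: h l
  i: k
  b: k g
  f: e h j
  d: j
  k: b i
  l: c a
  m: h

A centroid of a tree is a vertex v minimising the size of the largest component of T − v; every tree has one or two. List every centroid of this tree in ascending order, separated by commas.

f

Delete f: the remaining components have sizes 6, 5, 1. Max 6 ≤ 6, so f is a centroid.
No neighbour of f does as well, so f is the unique centroid.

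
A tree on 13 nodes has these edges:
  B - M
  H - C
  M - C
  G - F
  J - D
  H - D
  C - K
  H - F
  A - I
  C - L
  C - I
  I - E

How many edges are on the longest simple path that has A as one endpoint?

5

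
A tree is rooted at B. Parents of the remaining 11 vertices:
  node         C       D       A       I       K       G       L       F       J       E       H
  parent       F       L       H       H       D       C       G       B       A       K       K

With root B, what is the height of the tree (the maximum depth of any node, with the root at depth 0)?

9

The longest root-to-leaf path is B–F–C–G–L–D–K–H–A–J (9 edges).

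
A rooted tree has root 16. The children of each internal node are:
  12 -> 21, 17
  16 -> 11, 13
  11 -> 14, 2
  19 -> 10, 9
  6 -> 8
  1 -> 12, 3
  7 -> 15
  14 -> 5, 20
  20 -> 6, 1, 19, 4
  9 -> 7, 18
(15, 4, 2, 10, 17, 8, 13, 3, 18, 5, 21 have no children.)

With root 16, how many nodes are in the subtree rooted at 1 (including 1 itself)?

1's subtree: {1, 12, 3, 21, 17}, size 5.

5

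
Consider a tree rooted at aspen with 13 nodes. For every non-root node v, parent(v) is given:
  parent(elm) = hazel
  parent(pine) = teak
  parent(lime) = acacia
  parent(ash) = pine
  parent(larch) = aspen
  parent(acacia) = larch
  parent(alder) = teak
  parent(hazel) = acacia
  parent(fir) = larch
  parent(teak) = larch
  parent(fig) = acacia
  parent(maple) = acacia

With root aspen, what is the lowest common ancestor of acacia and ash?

larch

acacia's ancestor chain is acacia, larch, aspen and ash's is ash, pine, teak, larch, aspen; they first meet at larch.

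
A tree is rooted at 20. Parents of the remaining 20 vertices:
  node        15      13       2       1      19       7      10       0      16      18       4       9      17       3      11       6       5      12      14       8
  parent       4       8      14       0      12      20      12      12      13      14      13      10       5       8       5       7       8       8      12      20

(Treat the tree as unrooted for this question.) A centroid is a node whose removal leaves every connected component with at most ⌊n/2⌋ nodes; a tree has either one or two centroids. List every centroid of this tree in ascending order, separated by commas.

8

Delete 8: the remaining components have sizes 9, 4, 3, 3, 1. Max 9 ≤ 10, so 8 is a centroid.
No neighbour of 8 does as well, so 8 is the unique centroid.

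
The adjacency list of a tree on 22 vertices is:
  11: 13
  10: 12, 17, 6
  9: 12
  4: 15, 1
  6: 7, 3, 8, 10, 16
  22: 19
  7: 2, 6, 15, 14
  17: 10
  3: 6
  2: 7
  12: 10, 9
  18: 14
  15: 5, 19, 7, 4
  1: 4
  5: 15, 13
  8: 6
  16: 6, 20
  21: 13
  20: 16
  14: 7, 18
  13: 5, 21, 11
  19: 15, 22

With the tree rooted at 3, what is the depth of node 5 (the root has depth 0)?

4

Climbing from 5 to the root: 5 – 15 – 7 – 6 – 3. That's 4 steps.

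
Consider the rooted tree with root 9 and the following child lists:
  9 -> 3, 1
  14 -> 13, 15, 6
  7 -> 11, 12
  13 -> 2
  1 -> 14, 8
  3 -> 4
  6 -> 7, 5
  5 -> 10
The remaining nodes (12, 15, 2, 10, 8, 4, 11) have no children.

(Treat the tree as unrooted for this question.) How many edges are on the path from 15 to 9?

Walking from 15: 15 - 14 - 1 - 9. Length 3.

3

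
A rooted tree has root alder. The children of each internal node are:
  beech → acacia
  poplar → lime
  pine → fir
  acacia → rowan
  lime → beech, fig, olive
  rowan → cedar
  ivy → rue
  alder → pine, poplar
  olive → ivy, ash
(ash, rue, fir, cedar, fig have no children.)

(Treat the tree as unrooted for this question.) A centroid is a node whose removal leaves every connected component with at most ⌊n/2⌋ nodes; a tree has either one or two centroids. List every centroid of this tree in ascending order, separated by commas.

lime

Removing lime splits the tree into components of sizes 4, 4, 4, 1; the largest is 4 ≤ ⌊14/2⌋ = 7.
Every other node leaves some component of size > 7, so the centroid is unique.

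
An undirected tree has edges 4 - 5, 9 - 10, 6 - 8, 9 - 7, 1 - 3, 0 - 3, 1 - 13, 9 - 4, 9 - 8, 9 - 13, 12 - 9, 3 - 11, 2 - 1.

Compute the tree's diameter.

6

Starting from 6, a farthest node is 0 at distance 6.
One longest path: 6 - 8 - 9 - 13 - 1 - 3 - 0.
So the diameter is 6.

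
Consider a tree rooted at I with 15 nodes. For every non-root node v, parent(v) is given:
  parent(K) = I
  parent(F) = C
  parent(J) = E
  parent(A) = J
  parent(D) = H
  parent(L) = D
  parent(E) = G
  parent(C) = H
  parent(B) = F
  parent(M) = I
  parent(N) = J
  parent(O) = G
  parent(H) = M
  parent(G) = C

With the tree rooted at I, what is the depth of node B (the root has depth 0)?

I – M – H – C – F – B — 5 edges.

5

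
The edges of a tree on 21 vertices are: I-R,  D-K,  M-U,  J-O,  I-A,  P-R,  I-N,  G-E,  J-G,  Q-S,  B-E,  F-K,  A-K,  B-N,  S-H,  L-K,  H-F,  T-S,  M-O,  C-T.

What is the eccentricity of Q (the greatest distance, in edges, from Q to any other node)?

14

Distances from Q peak at 14, attained at U.
Q-S-H-F-K-A-I-N-B-E-G-J-O-M-U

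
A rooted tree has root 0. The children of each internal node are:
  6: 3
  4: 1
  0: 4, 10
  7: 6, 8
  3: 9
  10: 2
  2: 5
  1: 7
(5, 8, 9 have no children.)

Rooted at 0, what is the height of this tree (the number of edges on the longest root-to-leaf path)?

6

A deepest node is 9, reached by 0-4-1-7-6-3-9.
That path has 6 edges, so the height is 6.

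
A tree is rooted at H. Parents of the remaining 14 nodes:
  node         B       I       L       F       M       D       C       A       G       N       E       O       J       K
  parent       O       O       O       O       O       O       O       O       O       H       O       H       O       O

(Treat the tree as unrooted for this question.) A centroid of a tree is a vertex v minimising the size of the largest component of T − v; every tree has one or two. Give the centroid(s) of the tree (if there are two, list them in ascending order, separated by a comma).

If O is removed the pieces have sizes 2, 1, 1, 1, 1, 1, 1, 1, 1, 1, 1, 1, 1, all ≤ ⌊15/2⌋ = 7.
No neighbour of O does as well, so O is the unique centroid.

O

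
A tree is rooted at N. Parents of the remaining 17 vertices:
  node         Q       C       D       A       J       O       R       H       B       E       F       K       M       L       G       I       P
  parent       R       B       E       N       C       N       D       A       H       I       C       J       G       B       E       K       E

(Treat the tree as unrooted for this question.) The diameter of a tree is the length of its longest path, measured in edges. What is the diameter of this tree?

12

Starting from O, a farthest node is Q at distance 12.
One longest path: O–N–A–H–B–C–J–K–I–E–D–R–Q.
So the diameter is 12.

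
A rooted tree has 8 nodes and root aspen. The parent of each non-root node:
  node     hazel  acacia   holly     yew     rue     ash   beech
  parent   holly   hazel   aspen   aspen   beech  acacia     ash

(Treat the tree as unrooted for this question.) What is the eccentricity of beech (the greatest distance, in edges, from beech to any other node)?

The node farthest from beech is yew, via beech–ash–acacia–hazel–holly–aspen–yew — 6 edges.

6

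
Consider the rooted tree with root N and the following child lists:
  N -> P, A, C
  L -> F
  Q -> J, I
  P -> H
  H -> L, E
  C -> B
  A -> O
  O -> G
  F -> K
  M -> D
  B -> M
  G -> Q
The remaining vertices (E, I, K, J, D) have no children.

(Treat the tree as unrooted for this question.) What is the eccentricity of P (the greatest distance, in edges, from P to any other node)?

6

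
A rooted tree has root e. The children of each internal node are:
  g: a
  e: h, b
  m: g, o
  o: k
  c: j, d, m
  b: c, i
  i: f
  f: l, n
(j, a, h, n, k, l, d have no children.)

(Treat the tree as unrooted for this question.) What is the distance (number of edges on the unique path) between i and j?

3

Walking from i: i - b - c - j. Length 3.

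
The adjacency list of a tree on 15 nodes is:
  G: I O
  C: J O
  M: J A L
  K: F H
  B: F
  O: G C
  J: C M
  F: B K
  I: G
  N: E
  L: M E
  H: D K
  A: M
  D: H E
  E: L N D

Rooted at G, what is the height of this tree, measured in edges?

A deepest node is B, reached by G-O-C-J-M-L-E-D-H-K-F-B.
That path has 11 edges, so the height is 11.

11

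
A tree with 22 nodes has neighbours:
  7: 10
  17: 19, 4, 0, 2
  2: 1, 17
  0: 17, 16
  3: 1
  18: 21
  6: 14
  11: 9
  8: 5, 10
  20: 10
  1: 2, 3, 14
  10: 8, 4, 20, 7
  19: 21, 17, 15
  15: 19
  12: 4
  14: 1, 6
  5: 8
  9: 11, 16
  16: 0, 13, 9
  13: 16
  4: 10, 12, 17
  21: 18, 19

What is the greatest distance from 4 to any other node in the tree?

The node farthest from 4 is 6 (11 also at distance 5), via 4–17–2–1–14–6 — 5 edges.

5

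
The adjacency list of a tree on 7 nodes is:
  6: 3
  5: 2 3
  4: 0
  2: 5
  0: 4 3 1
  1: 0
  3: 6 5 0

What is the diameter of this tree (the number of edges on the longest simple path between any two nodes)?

4

A longest path is 4–0–3–5–2, with 4 edges.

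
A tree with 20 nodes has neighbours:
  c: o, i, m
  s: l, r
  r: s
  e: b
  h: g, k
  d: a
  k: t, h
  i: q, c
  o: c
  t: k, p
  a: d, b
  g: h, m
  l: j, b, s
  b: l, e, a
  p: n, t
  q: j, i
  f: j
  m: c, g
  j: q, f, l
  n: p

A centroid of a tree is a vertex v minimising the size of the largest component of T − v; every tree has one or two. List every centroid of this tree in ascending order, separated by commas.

Delete q: the remaining components have sizes 10, 9. Max 10 ≤ 10, so q is a centroid.
Its neighbour i also leaves a largest component of size 10, so both are centroids.

i, q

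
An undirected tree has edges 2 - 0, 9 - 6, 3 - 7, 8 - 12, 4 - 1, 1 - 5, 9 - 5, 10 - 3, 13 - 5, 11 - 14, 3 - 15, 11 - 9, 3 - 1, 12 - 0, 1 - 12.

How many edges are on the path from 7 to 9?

4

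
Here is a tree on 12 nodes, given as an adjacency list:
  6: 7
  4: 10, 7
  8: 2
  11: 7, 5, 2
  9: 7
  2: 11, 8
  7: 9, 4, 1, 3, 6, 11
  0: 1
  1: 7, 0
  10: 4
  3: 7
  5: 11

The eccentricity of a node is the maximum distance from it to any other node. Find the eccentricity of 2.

4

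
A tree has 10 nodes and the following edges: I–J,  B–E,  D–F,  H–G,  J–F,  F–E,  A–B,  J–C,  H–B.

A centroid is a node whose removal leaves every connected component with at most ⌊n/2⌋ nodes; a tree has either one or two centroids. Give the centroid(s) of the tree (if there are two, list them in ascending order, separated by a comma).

E, F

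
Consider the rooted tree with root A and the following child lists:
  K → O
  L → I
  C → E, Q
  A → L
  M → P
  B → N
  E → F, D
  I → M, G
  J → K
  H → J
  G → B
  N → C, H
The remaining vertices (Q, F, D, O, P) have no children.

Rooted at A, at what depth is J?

7

A → L → I → G → B → N → H → J — 7 edges.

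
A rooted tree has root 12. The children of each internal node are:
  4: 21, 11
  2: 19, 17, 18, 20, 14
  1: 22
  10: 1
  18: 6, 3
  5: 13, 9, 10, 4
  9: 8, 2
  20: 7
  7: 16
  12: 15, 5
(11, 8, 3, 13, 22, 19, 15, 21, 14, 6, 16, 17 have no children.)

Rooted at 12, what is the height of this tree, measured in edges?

6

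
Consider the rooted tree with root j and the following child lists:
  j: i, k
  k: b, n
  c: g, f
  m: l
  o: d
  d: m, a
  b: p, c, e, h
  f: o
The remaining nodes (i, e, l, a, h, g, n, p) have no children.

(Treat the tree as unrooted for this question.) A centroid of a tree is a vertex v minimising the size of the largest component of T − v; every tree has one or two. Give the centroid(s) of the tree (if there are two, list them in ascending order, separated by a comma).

b, c

Delete c: the remaining components have sizes 8, 6, 1. Max 8 ≤ 8, so c is a centroid.
Its neighbour b also leaves a largest component of size 8, so both are centroids.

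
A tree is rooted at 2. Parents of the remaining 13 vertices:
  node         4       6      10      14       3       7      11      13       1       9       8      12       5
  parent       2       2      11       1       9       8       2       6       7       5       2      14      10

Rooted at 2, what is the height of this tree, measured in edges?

5

The longest root-to-leaf path is 2–11–10–5–9–3 (5 edges).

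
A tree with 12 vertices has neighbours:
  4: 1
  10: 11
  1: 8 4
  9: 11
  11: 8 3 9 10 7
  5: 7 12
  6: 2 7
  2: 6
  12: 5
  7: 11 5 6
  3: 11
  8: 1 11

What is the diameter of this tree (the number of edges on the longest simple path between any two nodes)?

6

BFS from 12 reaches 4 last, at distance 6; BFS from 4 confirms no node is farther.
Path: 12 - 5 - 7 - 11 - 8 - 1 - 4.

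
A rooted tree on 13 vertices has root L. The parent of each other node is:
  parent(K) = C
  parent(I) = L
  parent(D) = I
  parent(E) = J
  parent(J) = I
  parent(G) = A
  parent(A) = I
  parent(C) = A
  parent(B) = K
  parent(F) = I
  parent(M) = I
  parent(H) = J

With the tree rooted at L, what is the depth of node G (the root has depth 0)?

Path from L to G: L–I–A–G, which has 3 edges.

3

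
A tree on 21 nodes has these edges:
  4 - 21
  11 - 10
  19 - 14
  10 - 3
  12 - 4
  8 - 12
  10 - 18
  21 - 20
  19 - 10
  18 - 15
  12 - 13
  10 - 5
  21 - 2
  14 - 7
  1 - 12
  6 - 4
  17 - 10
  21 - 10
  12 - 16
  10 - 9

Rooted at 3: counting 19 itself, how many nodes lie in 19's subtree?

Descendants of 19 (including itself): 19, 14, 7. That's 3.

3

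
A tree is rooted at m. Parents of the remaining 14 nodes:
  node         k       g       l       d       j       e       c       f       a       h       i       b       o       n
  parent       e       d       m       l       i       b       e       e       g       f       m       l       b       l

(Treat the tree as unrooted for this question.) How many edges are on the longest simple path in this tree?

7

A longest path is h - f - e - b - l - d - g - a, with 7 edges.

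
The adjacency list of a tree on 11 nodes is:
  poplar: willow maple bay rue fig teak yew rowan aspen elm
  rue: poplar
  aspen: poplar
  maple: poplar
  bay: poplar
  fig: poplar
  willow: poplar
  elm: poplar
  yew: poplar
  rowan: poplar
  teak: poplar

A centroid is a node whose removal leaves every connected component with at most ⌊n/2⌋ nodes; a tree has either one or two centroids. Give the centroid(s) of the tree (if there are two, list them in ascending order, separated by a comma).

If poplar is removed the pieces have sizes 1, 1, 1, 1, 1, 1, 1, 1, 1, 1, all ≤ ⌊11/2⌋ = 5.
No neighbour of poplar does as well, so poplar is the unique centroid.

poplar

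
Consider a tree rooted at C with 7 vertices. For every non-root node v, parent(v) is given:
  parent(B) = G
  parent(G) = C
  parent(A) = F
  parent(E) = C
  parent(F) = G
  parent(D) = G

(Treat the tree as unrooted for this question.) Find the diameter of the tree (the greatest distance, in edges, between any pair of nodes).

BFS from E reaches A last, at distance 4; BFS from A confirms no node is farther.
Path: E – C – G – F – A.

4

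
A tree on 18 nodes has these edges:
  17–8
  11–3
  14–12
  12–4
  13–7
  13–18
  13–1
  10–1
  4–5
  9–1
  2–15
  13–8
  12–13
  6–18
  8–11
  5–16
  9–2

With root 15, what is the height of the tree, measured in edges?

8

The longest root-to-leaf path is 15-2-9-1-13-12-4-5-16 (8 edges).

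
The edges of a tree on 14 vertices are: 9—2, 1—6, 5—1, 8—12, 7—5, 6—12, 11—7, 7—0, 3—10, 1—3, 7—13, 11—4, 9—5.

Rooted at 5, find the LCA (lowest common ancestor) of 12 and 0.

Path 12→root: 12 6 1 5; path 0→root: 0 7 5.
First common node: 5.

5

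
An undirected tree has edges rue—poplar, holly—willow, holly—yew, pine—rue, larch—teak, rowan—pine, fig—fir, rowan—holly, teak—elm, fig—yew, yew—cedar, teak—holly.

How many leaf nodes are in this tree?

Degree-1 nodes: cedar, elm, fir, larch, poplar, willow — 6 of them.

6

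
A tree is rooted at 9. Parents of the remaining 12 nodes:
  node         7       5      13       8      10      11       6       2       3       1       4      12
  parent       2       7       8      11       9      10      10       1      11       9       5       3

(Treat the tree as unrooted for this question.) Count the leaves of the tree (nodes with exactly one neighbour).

Degree-1 nodes: 4, 6, 12, 13 — 4 of them.

4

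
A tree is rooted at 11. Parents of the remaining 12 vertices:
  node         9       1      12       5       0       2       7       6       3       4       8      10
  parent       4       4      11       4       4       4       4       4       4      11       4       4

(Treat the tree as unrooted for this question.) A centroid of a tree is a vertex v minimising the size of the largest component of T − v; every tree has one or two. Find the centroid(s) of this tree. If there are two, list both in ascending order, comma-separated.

4

If 4 is removed the pieces have sizes 2, 1, 1, 1, 1, 1, 1, 1, 1, 1, 1, all ≤ ⌊13/2⌋ = 6.
No neighbour of 4 does as well, so 4 is the unique centroid.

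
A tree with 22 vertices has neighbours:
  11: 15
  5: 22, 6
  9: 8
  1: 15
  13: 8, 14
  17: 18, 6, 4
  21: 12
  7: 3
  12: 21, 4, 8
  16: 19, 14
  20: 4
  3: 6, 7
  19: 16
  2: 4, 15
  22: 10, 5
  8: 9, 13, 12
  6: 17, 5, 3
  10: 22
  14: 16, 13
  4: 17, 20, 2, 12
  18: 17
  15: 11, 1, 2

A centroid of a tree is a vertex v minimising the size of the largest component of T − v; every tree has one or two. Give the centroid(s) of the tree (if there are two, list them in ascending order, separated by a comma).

4

If 4 is removed the pieces have sizes 8, 8, 4, 1, all ≤ ⌊22/2⌋ = 11.
No neighbour of 4 does as well, so 4 is the unique centroid.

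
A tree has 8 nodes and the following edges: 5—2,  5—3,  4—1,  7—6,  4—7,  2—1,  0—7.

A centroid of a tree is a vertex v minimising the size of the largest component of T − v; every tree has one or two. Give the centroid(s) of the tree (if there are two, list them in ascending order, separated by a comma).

If 1 is removed the pieces have sizes 4, 3, all ≤ ⌊8/2⌋ = 4.
4 is adjacent to 1 and is also a centroid (the largest component after removing it is likewise 4).

1, 4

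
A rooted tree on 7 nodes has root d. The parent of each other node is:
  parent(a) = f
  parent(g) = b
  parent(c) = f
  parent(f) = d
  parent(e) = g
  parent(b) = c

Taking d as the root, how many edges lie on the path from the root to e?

5

d – f – c – b – g – e — 5 edges.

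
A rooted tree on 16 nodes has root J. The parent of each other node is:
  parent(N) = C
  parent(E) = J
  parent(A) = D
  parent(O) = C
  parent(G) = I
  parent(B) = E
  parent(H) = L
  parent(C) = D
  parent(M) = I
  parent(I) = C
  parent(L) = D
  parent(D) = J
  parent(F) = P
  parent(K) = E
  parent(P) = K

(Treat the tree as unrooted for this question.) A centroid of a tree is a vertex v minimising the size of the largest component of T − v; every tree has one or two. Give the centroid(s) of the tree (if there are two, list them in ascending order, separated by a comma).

D

If D is removed the pieces have sizes 6, 6, 2, 1, all ≤ ⌊16/2⌋ = 8.
No neighbour of D does as well, so D is the unique centroid.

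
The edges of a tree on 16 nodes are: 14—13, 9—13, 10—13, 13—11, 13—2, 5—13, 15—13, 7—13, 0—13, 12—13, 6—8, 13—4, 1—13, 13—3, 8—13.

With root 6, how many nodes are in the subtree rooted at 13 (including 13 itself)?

14

13's subtree: {13, 0, 15, 5, 10, 9, 3, 11, 14, 1, 12, 2, 7, 4}, size 14.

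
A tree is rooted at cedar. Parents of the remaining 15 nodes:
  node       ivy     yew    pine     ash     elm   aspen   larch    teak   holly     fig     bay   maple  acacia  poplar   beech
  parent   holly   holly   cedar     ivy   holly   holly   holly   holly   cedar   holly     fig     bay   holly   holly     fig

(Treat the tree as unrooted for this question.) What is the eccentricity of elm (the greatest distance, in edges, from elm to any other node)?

4

The node farthest from elm is maple, via elm – holly – fig – bay – maple — 4 edges.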